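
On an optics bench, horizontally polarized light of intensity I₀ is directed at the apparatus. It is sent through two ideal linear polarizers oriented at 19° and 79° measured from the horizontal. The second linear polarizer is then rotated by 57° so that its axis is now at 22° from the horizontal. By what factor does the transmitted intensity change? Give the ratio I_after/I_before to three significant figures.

I_new/I_old ≈ 3.99

Before rotation:
By Malus's law, I₁ = I₀ cos²(19° − 0°) = I₀ cos²(19°) = 0.894 I₀.
I₂ = I₁ cos²(79° − 19°) = 0.894 I₀ · cos²(60°) = 0.2235 I₀.
After rotation:
I₁ = I₀ cos²(19° − 0°) = I₀ cos²(19°) = 0.894 I₀.
I₂ = I₁ cos²(22° − 19°) = 0.894 I₀ · cos²(3°) = 0.8916 I₀.
Ratio = 0.8916 / 0.2235 = 3.989.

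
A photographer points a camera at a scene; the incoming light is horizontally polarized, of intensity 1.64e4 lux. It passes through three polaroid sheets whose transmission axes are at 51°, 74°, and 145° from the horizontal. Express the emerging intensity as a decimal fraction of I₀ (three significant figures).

I/I₀ ≈ 0.0356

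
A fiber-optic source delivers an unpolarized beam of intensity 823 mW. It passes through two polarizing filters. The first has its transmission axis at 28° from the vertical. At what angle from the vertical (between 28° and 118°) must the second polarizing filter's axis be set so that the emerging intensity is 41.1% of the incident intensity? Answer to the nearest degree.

θ ≈ 53°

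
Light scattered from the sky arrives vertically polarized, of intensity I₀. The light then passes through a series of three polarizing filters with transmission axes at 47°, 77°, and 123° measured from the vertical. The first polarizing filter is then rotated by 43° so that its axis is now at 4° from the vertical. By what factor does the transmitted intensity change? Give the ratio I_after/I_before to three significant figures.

Before rotation:
By Malus's law, I₁ = I₀ cos²(47° − 0°) = I₀ cos²(47°) = 0.4651 I₀.
I₂ = I₁ cos²(77° − 47°) = 0.4651 I₀ · cos²(30°) = 0.3488 I₀.
I₃ = I₂ cos²(123° − 77°) = 0.3488 I₀ · cos²(46°) = 0.1683 I₀.
After rotation:
I₁ = I₀ cos²(4° − 0°) = I₀ cos²(4°) = 0.9951 I₀.
I₂ = I₁ cos²(77° − 4°) = 0.9951 I₀ · cos²(73°) = 0.08507 I₀.
I₃ = I₂ cos²(123° − 77°) = 0.08507 I₀ · cos²(46°) = 0.04105 I₀.
Ratio = 0.04105 / 0.1683 = 0.2439.

I_new/I_old ≈ 0.244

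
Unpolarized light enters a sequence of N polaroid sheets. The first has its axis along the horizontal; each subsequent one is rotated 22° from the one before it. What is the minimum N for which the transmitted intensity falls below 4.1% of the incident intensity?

N = 18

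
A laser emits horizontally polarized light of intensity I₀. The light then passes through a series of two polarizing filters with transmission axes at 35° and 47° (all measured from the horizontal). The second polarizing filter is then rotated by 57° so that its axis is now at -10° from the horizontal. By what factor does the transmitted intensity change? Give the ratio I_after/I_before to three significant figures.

Before rotation:
I₁ = I₀ cos²(35° − 0°) = I₀ cos²(35°) = 0.671 I₀.
I₂ = I₁ cos²(47° − 35°) = 0.671 I₀ · cos²(12°) = 0.642 I₀.
After rotation:
I₁ = I₀ cos²(35° − 0°) = I₀ cos²(35°) = 0.671 I₀.
I₂ = I₁ cos²(-10° − 35°) = 0.671 I₀ · cos²(45°) = 0.3355 I₀.
Ratio = 0.3355 / 0.642 = 0.5226.

I_new/I_old ≈ 0.523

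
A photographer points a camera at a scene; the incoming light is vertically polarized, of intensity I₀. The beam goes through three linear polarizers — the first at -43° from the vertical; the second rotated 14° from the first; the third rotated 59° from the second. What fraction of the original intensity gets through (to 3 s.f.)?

By Malus's law, I₁ = I₀ cos²(-43° − 0°) = I₀ cos²(43°) = 0.5349 I₀.
I₂ = I₁ cos²(14°) = 0.5349 · 0.9415 I₀ = 0.5036 I₀.
I₃ = I₂ cos²(59°) = 0.5036 · 0.2653 I₀ = 0.1336 I₀.
Transmitted fraction = 0.1336.

≈ 0.134 I₀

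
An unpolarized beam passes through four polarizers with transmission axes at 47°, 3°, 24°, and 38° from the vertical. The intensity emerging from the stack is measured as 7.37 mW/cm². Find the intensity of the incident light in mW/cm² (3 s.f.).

Unpolarized light through the first polarizer → I₁ = ½ I₀, now polarized at 47°.
I₂ = I₁ cos²(3° − 47°) = 0.5 I₀ · cos²(44°) = 0.2587 I₀.
I₃ = I₂ cos²(24° − 3°) = 0.2587 I₀ · cos²(21°) = 0.2255 I₀.
I₄ = I₃ cos²(38° − 24°) = 0.2255 I₀ · cos²(14°) = 0.2123 I₀.
So 7.37 mW/cm² = 0.2123 I₀, giving I₀ = 7.37/0.2123 = 34.72 mW/cm².

I₀ ≈ 34.7 mW/cm²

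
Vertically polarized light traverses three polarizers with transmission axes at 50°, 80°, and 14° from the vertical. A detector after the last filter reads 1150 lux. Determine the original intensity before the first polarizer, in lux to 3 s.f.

I₀ ≈ 2.24e4 lux

By Malus's law, I₁ = I₀ cos²(50° − 0°) = I₀ cos²(50°) = 0.4132 I₀.
I₂ = I₁ cos²(80° − 50°) = 0.4132 I₀ · cos²(30°) = 0.3099 I₀.
I₃ = I₂ cos²(14° − 80°) = 0.3099 I₀ · cos²(66°) = 0.05127 I₀.
So 1150 lux = 0.05127 I₀, giving I₀ = 1150/0.05127 = 2.243e+04 lux.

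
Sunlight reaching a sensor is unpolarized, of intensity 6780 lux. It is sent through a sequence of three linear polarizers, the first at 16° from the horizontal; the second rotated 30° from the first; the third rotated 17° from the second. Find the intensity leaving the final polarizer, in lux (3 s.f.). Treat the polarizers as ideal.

Unpolarized light through the first polarizer → I₁ = 6780 lux/2 = 3390 lux, polarized at 16°.
I₂ = I₁ · cos²(30°) = 3390 · 0.75 = 2543 lux.
I₃ = I₂ · cos²(17°) = 2543 · 0.9145 = 2325 lux.

I ≈ 2330 lux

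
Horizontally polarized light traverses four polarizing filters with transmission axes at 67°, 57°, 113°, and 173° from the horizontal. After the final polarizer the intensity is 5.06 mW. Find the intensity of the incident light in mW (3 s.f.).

I₀ ≈ 437 mW

By Malus's law, I₁ = I₀ cos²(67° − 0°) = I₀ cos²(67°) = 0.1527 I₀.
I₂ = I₁ cos²(57° − 67°) = 0.1527 I₀ · cos²(10°) = 0.1481 I₀.
I₃ = I₂ cos²(113° − 57°) = 0.1481 I₀ · cos²(56°) = 0.0463 I₀.
I₄ = I₃ cos²(173° − 113°) = 0.0463 I₀ · cos²(60°) = 0.01158 I₀.
So 5.06 mW = 0.01158 I₀, giving I₀ = 5.06/0.01158 = 437.1 mW.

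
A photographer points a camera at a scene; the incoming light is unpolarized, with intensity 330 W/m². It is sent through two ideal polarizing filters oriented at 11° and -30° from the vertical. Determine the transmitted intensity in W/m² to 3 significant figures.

Unpolarized light through the first polarizer → I₁ = 330 W/m²/2 = 165 W/m², polarized at 11°.
I₂ = I₁ · cos²(41°) = 165 · 0.5696 = 93.98 W/m².

I ≈ 94.0 W/m²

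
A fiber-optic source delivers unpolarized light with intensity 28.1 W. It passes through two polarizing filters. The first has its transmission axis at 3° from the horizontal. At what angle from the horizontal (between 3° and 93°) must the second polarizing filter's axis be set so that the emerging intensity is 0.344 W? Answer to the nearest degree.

Unpolarized light through the first polarizer → I₁ = ½ I₀, now polarized at 3°.
Target fraction: 0.344 / 28.1 W = 0.01224 of I₀.
Need I₂/I₀ = 0.01224, so cos²(θ − 3°) = 0.01224 / 0.5 = 0.02448.
θ − 3° = arccos(√0.02448) = 81.0°, giving θ ≈ 3 + 81.0 = 84.0°.

θ ≈ 84°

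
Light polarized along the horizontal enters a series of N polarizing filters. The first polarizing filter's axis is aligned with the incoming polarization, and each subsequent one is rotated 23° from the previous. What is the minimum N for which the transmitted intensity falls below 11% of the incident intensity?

N = 15

First polarizer is aligned with the polarization: full transmission.
Each further stage multiplies by cos²(23°) = 0.8473.
After N polarizers: T = 0.8473^(N−1). Require T < 0.11 ⇒ N−1 > ln(0.11)/ln(0.8473) = 13.32, so N−1 ≥ 14 and N = 15.
Check: N=15 gives T = 0.09834 < 0.11; N=14 gives T = 0.1161.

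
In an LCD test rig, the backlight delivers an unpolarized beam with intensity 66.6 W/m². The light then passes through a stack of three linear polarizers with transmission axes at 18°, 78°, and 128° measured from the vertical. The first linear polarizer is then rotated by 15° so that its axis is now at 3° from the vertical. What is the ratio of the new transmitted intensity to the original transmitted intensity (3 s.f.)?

I_new/I_old ≈ 0.268

Before rotation:
Unpolarized light through the first polarizer → I₁ = ½ I₀, now polarized at 18°.
I₂ = I₁ cos²(78° − 18°) = 0.5 I₀ · cos²(60°) = 0.125 I₀.
I₃ = I₂ cos²(128° − 78°) = 0.125 I₀ · cos²(50°) = 0.05165 I₀.
After rotation:
Unpolarized light through the first polarizer → I₁ = ½ I₀, now polarized at 3°.
I₂ = I₁ cos²(78° − 3°) = 0.5 I₀ · cos²(75°) = 0.03349 I₀.
I₃ = I₂ cos²(128° − 78°) = 0.03349 I₀ · cos²(50°) = 0.01384 I₀.
Ratio = 0.01384 / 0.05165 = 0.2679.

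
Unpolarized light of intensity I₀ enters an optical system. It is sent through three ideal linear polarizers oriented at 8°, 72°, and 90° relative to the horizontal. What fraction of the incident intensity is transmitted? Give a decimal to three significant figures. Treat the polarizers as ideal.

≈ 0.0869 I₀

Unpolarized light through the first polarizer → I₁ = ½ I₀, now polarized at 8°.
I₂ = I₁ cos²(72° − 8°) = 0.5 I₀ · cos²(64°) = 0.09608 I₀.
I₃ = I₂ cos²(90° − 72°) = 0.09608 I₀ · cos²(18°) = 0.08691 I₀.
Transmitted fraction = 0.08691.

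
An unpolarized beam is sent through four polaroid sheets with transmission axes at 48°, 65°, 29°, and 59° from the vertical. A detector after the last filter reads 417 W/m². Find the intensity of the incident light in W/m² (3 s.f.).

I₀ ≈ 1860 W/m²

Unpolarized light through the first polarizer → I₁ = ½ I₀, now polarized at 48°.
I₂ = I₁ cos²(65° − 48°) = 0.5 I₀ · cos²(17°) = 0.4573 I₀.
I₃ = I₂ cos²(29° − 65°) = 0.4573 I₀ · cos²(36°) = 0.2993 I₀.
I₄ = I₃ cos²(59° − 29°) = 0.2993 I₀ · cos²(30°) = 0.2245 I₀.
So 417 W/m² = 0.2245 I₀, giving I₀ = 417/0.2245 = 1858 W/m².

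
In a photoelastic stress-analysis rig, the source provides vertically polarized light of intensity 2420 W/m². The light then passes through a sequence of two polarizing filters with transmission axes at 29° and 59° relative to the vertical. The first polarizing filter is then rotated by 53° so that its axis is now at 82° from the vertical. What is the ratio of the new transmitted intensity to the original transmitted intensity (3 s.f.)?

I_new/I_old ≈ 0.0286

Before rotation:
I₁ = I₀ cos²(29° − 0°) = I₀ cos²(29°) = 0.765 I₀.
I₂ = I₁ cos²(59° − 29°) = 0.765 I₀ · cos²(30°) = 0.5737 I₀.
After rotation:
I₁ = I₀ cos²(82° − 0°) = I₀ cos²(82°) = 0.01937 I₀.
I₂ = I₁ cos²(59° − 82°) = 0.01937 I₀ · cos²(23°) = 0.01641 I₀.
Ratio = 0.01641 / 0.5737 = 0.02861.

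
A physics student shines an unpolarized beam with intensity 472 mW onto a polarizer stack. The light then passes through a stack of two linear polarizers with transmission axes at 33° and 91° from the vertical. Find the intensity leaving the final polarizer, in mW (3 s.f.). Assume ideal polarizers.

I ≈ 66.3 mW

Unpolarized light through the first polarizer → I₁ = 472 mW/2 = 236 mW, polarized at 33°.
I₂ = I₁ · cos²(58°) = 236 · 0.2808 = 66.27 mW.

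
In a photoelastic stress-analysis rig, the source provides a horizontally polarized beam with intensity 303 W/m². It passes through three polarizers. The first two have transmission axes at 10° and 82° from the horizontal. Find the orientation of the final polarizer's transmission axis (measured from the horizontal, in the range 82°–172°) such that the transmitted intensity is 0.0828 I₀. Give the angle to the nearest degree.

By Malus's law, I₁ = I₀ cos²(10° − 0°) = I₀ cos²(10°) = 0.9698 I₀.
I₂ = I₁ cos²(82° − 10°) = 0.9698 I₀ · cos²(72°) = 0.09261 I₀.
Need I₃/I₀ = 0.0828, so cos²(θ − 82°) = 0.0828 / 0.09261 = 0.8941.
θ − 82° = arccos(√0.8941) = 19.0°, giving θ ≈ 82 + 19.0 = 101.0°.

θ ≈ 101°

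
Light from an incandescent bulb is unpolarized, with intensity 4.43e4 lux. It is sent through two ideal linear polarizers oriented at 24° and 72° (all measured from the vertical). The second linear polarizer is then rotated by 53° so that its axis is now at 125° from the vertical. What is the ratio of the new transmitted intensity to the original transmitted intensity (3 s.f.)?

I_new/I_old ≈ 0.0813

Before rotation:
Unpolarized light through the first polarizer → I₁ = ½ I₀, now polarized at 24°.
I₂ = I₁ cos²(72° − 24°) = 0.5 I₀ · cos²(48°) = 0.2239 I₀.
After rotation:
Unpolarized light through the first polarizer → I₁ = ½ I₀, now polarized at 24°.
Angle between axes 1 and 2: 79°. I₂ = 0.5 I₀ · cos²(79°) = 0.0182 I₀.
Ratio = 0.0182 / 0.2239 = 0.08132.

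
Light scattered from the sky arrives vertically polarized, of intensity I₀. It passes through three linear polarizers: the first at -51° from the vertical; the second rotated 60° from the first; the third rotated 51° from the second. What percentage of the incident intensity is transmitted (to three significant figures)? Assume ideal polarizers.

I₁ = I₀ cos²(-51° − 0°) = I₀ cos²(51°) = 0.396 I₀.
I₂ = I₁ cos²(60°) = 0.396 · 0.25 I₀ = 0.09901 I₀.
I₃ = I₂ cos²(51°) = 0.09901 · 0.396 I₀ = 0.03921 I₀.
That is 3.921% of the incident intensity.

≈ 3.92%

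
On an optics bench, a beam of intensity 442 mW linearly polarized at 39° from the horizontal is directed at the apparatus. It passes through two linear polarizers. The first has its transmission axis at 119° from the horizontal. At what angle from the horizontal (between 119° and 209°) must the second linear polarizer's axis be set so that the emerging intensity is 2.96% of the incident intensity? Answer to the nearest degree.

θ ≈ 127°

By Malus's law, I₁ = I₀ cos²(119° − 39°) = I₀ cos²(80°) = 0.03015 I₀.
Need I₂/I₀ = 0.0296, so cos²(θ − 119°) = 0.0296 / 0.03015 = 0.9816.
θ − 119° = arccos(√0.9816) = 7.8°, giving θ ≈ 119 + 7.8 = 126.8°.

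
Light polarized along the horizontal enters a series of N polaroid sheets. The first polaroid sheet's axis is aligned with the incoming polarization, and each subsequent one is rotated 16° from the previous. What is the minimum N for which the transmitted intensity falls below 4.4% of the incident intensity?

N = 41

First polarizer is aligned with the polarization: full transmission.
Each further stage multiplies by cos²(16°) = 0.924.
After N polarizers: T = 0.924^(N−1). Require T < 0.044 ⇒ N−1 > ln(0.044)/ln(0.924) = 39.53, so N−1 ≥ 40 and N = 41.
Check: N=41 gives T = 0.0424 < 0.044; N=40 gives T = 0.04588.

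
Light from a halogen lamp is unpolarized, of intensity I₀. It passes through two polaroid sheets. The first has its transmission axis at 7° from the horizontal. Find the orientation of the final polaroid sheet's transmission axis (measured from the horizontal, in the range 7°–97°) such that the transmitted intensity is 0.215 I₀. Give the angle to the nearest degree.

θ ≈ 56°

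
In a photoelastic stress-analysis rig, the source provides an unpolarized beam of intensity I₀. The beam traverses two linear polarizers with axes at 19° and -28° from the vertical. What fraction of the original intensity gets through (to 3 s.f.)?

Unpolarized light through the first polarizer → I₁ = ½ I₀, now polarized at 19°.
I₂ = I₁ cos²(-28° − 19°) = 0.5 I₀ · cos²(47°) = 0.2326 I₀.
Transmitted fraction = 0.2326.

≈ 0.233 I₀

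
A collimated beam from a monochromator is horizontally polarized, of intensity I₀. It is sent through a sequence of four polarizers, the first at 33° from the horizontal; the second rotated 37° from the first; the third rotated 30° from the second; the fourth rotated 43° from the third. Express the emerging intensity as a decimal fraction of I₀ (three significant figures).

≈ 0.180 I₀

By Malus's law, I₁ = I₀ cos²(33° − 0°) = I₀ cos²(33°) = 0.7034 I₀.
I₂ = I₁ cos²(37°) = 0.7034 · 0.6378 I₀ = 0.4486 I₀.
I₃ = I₂ cos²(30°) = 0.4486 · 0.75 I₀ = 0.3365 I₀.
I₄ = I₃ cos²(43°) = 0.3365 · 0.5349 I₀ = 0.18 I₀.
Transmitted fraction = 0.18.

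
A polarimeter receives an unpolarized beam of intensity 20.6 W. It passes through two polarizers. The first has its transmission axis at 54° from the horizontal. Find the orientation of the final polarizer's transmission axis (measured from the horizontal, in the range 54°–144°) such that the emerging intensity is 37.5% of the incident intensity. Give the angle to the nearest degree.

Unpolarized light through the first polarizer → I₁ = ½ I₀, now polarized at 54°.
Need I₂/I₀ = 0.375, so cos²(θ − 54°) = 0.375 / 0.5 = 0.75.
θ − 54° = arccos(√0.75) = 30.0°, giving θ ≈ 54 + 30.0 = 84.0°.

θ ≈ 84°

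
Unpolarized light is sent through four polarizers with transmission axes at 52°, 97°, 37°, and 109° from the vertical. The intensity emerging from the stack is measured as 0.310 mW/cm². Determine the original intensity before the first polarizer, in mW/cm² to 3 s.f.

I₀ ≈ 51.9 mW/cm²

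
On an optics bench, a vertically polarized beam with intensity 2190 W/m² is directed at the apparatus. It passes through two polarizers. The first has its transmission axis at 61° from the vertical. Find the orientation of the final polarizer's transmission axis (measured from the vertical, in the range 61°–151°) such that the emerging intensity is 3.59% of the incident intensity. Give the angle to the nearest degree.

θ ≈ 128°

I₁ = I₀ cos²(61° − 0°) = I₀ cos²(61°) = 0.235 I₀.
Need I₂/I₀ = 0.0359, so cos²(θ − 61°) = 0.0359 / 0.235 = 0.1527.
θ − 61° = arccos(√0.1527) = 67.0°, giving θ ≈ 61 + 67.0 = 128.0°.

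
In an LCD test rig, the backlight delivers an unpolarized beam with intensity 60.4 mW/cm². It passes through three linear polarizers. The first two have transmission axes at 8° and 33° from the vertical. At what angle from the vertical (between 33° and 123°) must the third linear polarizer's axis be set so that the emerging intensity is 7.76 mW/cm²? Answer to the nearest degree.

Unpolarized light through the first polarizer → I₁ = ½ I₀, now polarized at 8°.
I₂ = I₁ cos²(33° − 8°) = 0.5 I₀ · cos²(25°) = 0.4107 I₀.
Target fraction: 7.76 / 60.4 mW/cm² = 0.1285 of I₀.
Need I₃/I₀ = 0.1285, so cos²(θ − 33°) = 0.1285 / 0.4107 = 0.3128.
θ − 33° = arccos(√0.3128) = 56.0°, giving θ ≈ 33 + 56.0 = 89.0°.

θ ≈ 89°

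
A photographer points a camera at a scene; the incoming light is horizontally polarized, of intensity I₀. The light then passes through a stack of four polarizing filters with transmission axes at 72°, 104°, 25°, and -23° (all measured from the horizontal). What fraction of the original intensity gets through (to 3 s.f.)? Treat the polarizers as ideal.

≈ 0.00112 I₀

By Malus's law, I₁ = I₀ cos²(72° − 0°) = I₀ cos²(72°) = 0.09549 I₀.
I₂ = I₁ cos²(104° − 72°) = 0.09549 I₀ · cos²(32°) = 0.06868 I₀.
I₃ = I₂ cos²(25° − 104°) = 0.06868 I₀ · cos²(79°) = 0.0025 I₀.
I₄ = I₃ cos²(-23° − 25°) = 0.0025 I₀ · cos²(48°) = 0.00112 I₀.
Transmitted fraction = 0.00112.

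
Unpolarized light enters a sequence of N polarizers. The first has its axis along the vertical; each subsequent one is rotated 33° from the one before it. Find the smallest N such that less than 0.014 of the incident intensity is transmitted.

First polarizer halves the unpolarized light: factor 1/2.
Each further stage multiplies by cos²(33°) = 0.7034.
After N polarizers: T = 0.5·0.7034^(N−1). Require T < 0.014 ⇒ N−1 > ln(0.014/0.5)/ln(0.7034) = 10.16, so N−1 ≥ 11 and N = 12.
Check: N=12 gives T = 0.01042 < 0.014; N=11 gives T = 0.01482.

N = 12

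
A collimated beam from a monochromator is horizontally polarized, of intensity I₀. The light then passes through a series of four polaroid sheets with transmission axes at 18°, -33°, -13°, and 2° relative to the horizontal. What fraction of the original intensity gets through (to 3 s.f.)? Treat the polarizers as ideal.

≈ 0.295 I₀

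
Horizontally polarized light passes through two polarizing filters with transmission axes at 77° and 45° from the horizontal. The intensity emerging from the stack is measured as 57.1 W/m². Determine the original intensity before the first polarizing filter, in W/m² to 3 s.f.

I₀ ≈ 1570 W/m²

By Malus's law, I₁ = I₀ cos²(77° − 0°) = I₀ cos²(77°) = 0.0506 I₀.
I₂ = I₁ cos²(45° − 77°) = 0.0506 I₀ · cos²(32°) = 0.03639 I₀.
So 57.1 W/m² = 0.03639 I₀, giving I₀ = 57.1/0.03639 = 1569 W/m².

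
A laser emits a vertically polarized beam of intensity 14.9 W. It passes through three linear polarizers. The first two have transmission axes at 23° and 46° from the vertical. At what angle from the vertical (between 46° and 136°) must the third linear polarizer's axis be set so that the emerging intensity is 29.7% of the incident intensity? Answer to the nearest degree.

I₁ = I₀ cos²(23° − 0°) = I₀ cos²(23°) = 0.8473 I₀.
I₂ = I₁ cos²(46° − 23°) = 0.8473 I₀ · cos²(23°) = 0.718 I₀.
Need I₃/I₀ = 0.297, so cos²(θ − 46°) = 0.297 / 0.718 = 0.4137.
θ − 46° = arccos(√0.4137) = 50.0°, giving θ ≈ 46 + 50.0 = 96.0°.

θ ≈ 96°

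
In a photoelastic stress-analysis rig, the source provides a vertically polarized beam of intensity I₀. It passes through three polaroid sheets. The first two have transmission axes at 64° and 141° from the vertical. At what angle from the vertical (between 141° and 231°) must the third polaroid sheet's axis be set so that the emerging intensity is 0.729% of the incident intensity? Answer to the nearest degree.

I₁ = I₀ cos²(64° − 0°) = I₀ cos²(64°) = 0.1922 I₀.
I₂ = I₁ cos²(141° − 64°) = 0.1922 I₀ · cos²(77°) = 0.009724 I₀.
Need I₃/I₀ = 0.00729, so cos²(θ − 141°) = 0.00729 / 0.009724 = 0.7497.
θ − 141° = arccos(√0.7497) = 30.0°, giving θ ≈ 141 + 30.0 = 171.0°.

θ ≈ 171°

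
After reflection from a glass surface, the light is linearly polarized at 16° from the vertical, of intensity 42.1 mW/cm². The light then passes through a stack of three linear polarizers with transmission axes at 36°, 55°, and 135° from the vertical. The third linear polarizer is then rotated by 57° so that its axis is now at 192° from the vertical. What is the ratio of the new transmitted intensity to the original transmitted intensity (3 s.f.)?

Before rotation:
I₁ = I₀ cos²(36° − 16°) = I₀ cos²(20°) = 0.883 I₀.
I₂ = I₁ cos²(55° − 36°) = 0.883 I₀ · cos²(19°) = 0.7894 I₀.
I₃ = I₂ cos²(135° − 55°) = 0.7894 I₀ · cos²(80°) = 0.0238 I₀.
After rotation:
I₁ = I₀ cos²(36° − 16°) = I₀ cos²(20°) = 0.883 I₀.
I₂ = I₁ cos²(55° − 36°) = 0.883 I₀ · cos²(19°) = 0.7894 I₀.
Angle between axes 2 and 3: 43°. I₃ = 0.7894 I₀ · cos²(43°) = 0.4222 I₀.
Ratio = 0.4222 / 0.0238 = 17.74.

I_new/I_old ≈ 17.7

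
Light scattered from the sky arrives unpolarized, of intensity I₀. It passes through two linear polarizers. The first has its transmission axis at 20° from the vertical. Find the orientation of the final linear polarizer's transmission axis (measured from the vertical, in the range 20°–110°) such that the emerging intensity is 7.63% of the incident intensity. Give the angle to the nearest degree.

Unpolarized light through the first polarizer → I₁ = ½ I₀, now polarized at 20°.
Need I₂/I₀ = 0.0763, so cos²(θ − 20°) = 0.0763 / 0.5 = 0.1526.
θ − 20° = arccos(√0.1526) = 67.0°, giving θ ≈ 20 + 67.0 = 87.0°.

θ ≈ 87°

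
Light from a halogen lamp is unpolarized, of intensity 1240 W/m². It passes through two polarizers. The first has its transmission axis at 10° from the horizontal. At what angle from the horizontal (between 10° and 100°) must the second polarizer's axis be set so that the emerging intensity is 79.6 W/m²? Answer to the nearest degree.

Unpolarized light through the first polarizer → I₁ = ½ I₀, now polarized at 10°.
Target fraction: 79.6 / 1240 W/m² = 0.06419 of I₀.
Need I₂/I₀ = 0.06419, so cos²(θ − 10°) = 0.06419 / 0.5 = 0.1284.
θ − 10° = arccos(√0.1284) = 69.0°, giving θ ≈ 10 + 69.0 = 79.0°.

θ ≈ 79°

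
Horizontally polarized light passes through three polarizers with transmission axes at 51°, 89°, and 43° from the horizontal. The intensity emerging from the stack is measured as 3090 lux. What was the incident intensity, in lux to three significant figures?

I₁ = I₀ cos²(51° − 0°) = I₀ cos²(51°) = 0.396 I₀.
I₂ = I₁ cos²(89° − 51°) = 0.396 I₀ · cos²(38°) = 0.2459 I₀.
I₃ = I₂ cos²(43° − 89°) = 0.2459 I₀ · cos²(46°) = 0.1187 I₀.
So 3090 lux = 0.1187 I₀, giving I₀ = 3090/0.1187 = 2.604e+04 lux.

I₀ ≈ 2.60e4 lux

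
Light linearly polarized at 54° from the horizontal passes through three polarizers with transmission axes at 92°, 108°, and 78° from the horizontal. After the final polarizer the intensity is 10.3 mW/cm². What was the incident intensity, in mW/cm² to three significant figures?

I₀ ≈ 23.9 mW/cm²

I₁ = I₀ cos²(92° − 54°) = I₀ cos²(38°) = 0.621 I₀.
I₂ = I₁ cos²(108° − 92°) = 0.621 I₀ · cos²(16°) = 0.5738 I₀.
I₃ = I₂ cos²(78° − 108°) = 0.5738 I₀ · cos²(30°) = 0.4303 I₀.
So 10.3 mW/cm² = 0.4303 I₀, giving I₀ = 10.3/0.4303 = 23.93 mW/cm².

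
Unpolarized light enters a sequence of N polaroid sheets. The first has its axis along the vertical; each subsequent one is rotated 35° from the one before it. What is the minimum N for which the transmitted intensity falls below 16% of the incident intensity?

N = 4

First polarizer halves the unpolarized light: factor 1/2.
Each further stage multiplies by cos²(35°) = 0.671.
After N polarizers: T = 0.5·0.671^(N−1). Require T < 0.16 ⇒ N−1 > ln(0.16/0.5)/ln(0.671) = 2.86, so N−1 ≥ 3 and N = 4.
Check: N=4 gives T = 0.1511 < 0.16; N=3 gives T = 0.2251.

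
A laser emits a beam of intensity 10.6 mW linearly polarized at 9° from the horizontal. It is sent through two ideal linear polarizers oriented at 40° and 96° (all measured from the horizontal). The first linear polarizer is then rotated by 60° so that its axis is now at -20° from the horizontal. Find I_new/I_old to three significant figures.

I_new/I_old ≈ 0.640

Before rotation:
I₁ = I₀ cos²(40° − 9°) = I₀ cos²(31°) = 0.7347 I₀.
I₂ = I₁ cos²(96° − 40°) = 0.7347 I₀ · cos²(56°) = 0.2297 I₀.
After rotation:
I₁ = I₀ cos²(-20° − 9°) = I₀ cos²(29°) = 0.765 I₀.
Angle between axes 1 and 2: 64°. I₂ = 0.765 I₀ · cos²(64°) = 0.147 I₀.
Ratio = 0.147 / 0.2297 = 0.6398.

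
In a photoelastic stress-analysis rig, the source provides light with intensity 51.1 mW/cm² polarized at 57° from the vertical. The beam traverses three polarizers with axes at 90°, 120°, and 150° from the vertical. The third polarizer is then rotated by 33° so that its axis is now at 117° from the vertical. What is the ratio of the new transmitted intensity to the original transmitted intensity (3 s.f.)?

I_new/I_old ≈ 1.33

Before rotation:
I₁ = I₀ cos²(90° − 57°) = I₀ cos²(33°) = 0.7034 I₀.
I₂ = I₁ cos²(120° − 90°) = 0.7034 I₀ · cos²(30°) = 0.5275 I₀.
I₃ = I₂ cos²(150° − 120°) = 0.5275 I₀ · cos²(30°) = 0.3956 I₀.
After rotation:
I₁ = I₀ cos²(90° − 57°) = I₀ cos²(33°) = 0.7034 I₀.
I₂ = I₁ cos²(120° − 90°) = 0.7034 I₀ · cos²(30°) = 0.5275 I₀.
I₃ = I₂ cos²(117° − 120°) = 0.5275 I₀ · cos²(3°) = 0.5261 I₀.
Ratio = 0.5261 / 0.3956 = 1.33.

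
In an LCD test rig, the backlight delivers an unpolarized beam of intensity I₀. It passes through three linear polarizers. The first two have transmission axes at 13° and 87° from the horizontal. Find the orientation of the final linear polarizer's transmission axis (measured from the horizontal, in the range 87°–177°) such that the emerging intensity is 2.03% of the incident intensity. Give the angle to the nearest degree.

θ ≈ 130°

Unpolarized light through the first polarizer → I₁ = ½ I₀, now polarized at 13°.
I₂ = I₁ cos²(87° − 13°) = 0.5 I₀ · cos²(74°) = 0.03799 I₀.
Need I₃/I₀ = 0.0203, so cos²(θ − 87°) = 0.0203 / 0.03799 = 0.5344.
θ − 87° = arccos(√0.5344) = 43.0°, giving θ ≈ 87 + 43.0 = 130.0°.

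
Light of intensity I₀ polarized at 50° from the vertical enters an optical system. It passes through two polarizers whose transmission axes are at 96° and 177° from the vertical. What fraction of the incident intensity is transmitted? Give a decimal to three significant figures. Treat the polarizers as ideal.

≈ 0.0118 I₀

By Malus's law, I₁ = I₀ cos²(96° − 50°) = I₀ cos²(46°) = 0.4826 I₀.
I₂ = I₁ cos²(177° − 96°) = 0.4826 I₀ · cos²(81°) = 0.01181 I₀.
Transmitted fraction = 0.01181.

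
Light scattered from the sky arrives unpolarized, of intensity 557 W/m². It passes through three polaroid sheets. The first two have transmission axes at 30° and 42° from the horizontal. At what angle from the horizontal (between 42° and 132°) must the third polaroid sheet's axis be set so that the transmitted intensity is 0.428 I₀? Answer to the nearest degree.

θ ≈ 61°

Unpolarized light through the first polarizer → I₁ = ½ I₀, now polarized at 30°.
I₂ = I₁ cos²(42° − 30°) = 0.5 I₀ · cos²(12°) = 0.4784 I₀.
Need I₃/I₀ = 0.428, so cos²(θ − 42°) = 0.428 / 0.4784 = 0.8947.
θ − 42° = arccos(√0.8947) = 18.9°, giving θ ≈ 42 + 18.9 = 60.9°.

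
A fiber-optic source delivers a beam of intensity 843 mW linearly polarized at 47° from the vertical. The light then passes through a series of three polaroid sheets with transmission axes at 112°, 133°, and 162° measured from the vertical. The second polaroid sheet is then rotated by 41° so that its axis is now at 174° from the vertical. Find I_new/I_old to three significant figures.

I_new/I_old ≈ 0.316

Before rotation:
By Malus's law, I₁ = I₀ cos²(112° − 47°) = I₀ cos²(65°) = 0.1786 I₀.
I₂ = I₁ cos²(133° − 112°) = 0.1786 I₀ · cos²(21°) = 0.1557 I₀.
I₃ = I₂ cos²(162° − 133°) = 0.1557 I₀ · cos²(29°) = 0.1191 I₀.
After rotation:
I₁ = I₀ cos²(112° − 47°) = I₀ cos²(65°) = 0.1786 I₀.
I₂ = I₁ cos²(174° − 112°) = 0.1786 I₀ · cos²(62°) = 0.03937 I₀.
I₃ = I₂ cos²(162° − 174°) = 0.03937 I₀ · cos²(12°) = 0.03766 I₀.
Ratio = 0.03766 / 0.1191 = 0.3163.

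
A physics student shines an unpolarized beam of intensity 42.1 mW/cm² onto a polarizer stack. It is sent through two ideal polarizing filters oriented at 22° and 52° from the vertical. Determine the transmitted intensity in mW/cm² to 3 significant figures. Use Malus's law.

I ≈ 15.8 mW/cm²

Unpolarized light through the first polarizer → I₁ = 42.1 mW/cm²/2 = 21.05 mW/cm², polarized at 22°.
I₂ = I₁ · cos²(30°) = 21.05 · 0.75 = 15.79 mW/cm².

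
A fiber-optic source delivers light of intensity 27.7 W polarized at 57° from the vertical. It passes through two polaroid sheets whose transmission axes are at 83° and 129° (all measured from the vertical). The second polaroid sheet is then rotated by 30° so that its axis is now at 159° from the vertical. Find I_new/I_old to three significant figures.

I_new/I_old ≈ 0.121

Before rotation:
I₁ = I₀ cos²(83° − 57°) = I₀ cos²(26°) = 0.8078 I₀.
I₂ = I₁ cos²(129° − 83°) = 0.8078 I₀ · cos²(46°) = 0.3898 I₀.
After rotation:
I₁ = I₀ cos²(83° − 57°) = I₀ cos²(26°) = 0.8078 I₀.
I₂ = I₁ cos²(159° − 83°) = 0.8078 I₀ · cos²(76°) = 0.04728 I₀.
Ratio = 0.04728 / 0.3898 = 0.1213.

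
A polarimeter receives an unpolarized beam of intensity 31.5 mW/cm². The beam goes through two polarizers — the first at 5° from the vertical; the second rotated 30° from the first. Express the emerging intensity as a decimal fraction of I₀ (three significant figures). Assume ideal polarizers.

I/I₀ ≈ 0.375

Unpolarized light through the first polarizer → I₁ = 31.5 mW/cm²/2 = 15.75 mW/cm², polarized at 5°.
I₂ = I₁ · cos²(30°) = 15.75 · 0.75 = 11.81 mW/cm².
Transmitted fraction = 0.375.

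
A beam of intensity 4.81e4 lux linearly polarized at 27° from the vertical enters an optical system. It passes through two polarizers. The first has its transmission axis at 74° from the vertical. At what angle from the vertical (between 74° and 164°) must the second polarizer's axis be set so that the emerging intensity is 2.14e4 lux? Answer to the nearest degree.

θ ≈ 86°

I₁ = I₀ cos²(74° − 27°) = I₀ cos²(47°) = 0.4651 I₀.
Target fraction: 2.14e4 / 4.81e4 lux = 0.4449 of I₀.
Need I₂/I₀ = 0.4449, so cos²(θ − 74°) = 0.4449 / 0.4651 = 0.9565.
θ − 74° = arccos(√0.9565) = 12.0°, giving θ ≈ 74 + 12.0 = 86.0°.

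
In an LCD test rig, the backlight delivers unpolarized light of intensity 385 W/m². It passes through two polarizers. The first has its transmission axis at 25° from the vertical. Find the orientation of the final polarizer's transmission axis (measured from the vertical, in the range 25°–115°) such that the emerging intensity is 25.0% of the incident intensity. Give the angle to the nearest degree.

Unpolarized light through the first polarizer → I₁ = ½ I₀, now polarized at 25°.
Need I₂/I₀ = 0.25, so cos²(θ − 25°) = 0.25 / 0.5 = 0.5.
θ − 25° = arccos(√0.5) = 45.0°, giving θ ≈ 25 + 45.0 = 70.0°.

θ ≈ 70°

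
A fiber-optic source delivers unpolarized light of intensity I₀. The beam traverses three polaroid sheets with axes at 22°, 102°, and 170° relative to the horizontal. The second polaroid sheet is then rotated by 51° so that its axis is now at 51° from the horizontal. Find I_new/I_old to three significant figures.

Before rotation:
Unpolarized light through the first polarizer → I₁ = ½ I₀, now polarized at 22°.
I₂ = I₁ cos²(102° − 22°) = 0.5 I₀ · cos²(80°) = 0.01508 I₀.
I₃ = I₂ cos²(170° − 102°) = 0.01508 I₀ · cos²(68°) = 0.002116 I₀.
After rotation:
Unpolarized light through the first polarizer → I₁ = ½ I₀, now polarized at 22°.
I₂ = I₁ cos²(51° − 22°) = 0.5 I₀ · cos²(29°) = 0.3825 I₀.
Angle between axes 2 and 3: 61°. I₃ = 0.3825 I₀ · cos²(61°) = 0.0899 I₀.
Ratio = 0.0899 / 0.002116 = 42.49.

I_new/I_old ≈ 42.5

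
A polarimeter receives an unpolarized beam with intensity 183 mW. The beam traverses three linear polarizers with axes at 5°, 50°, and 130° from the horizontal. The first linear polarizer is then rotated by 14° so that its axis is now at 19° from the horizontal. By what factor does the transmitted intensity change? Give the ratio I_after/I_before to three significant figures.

Before rotation:
Unpolarized light through the first polarizer → I₁ = ½ I₀, now polarized at 5°.
I₂ = I₁ cos²(50° − 5°) = 0.5 I₀ · cos²(45°) = 0.25 I₀.
I₃ = I₂ cos²(130° − 50°) = 0.25 I₀ · cos²(80°) = 0.007538 I₀.
After rotation:
Unpolarized light through the first polarizer → I₁ = ½ I₀, now polarized at 19°.
I₂ = I₁ cos²(50° − 19°) = 0.5 I₀ · cos²(31°) = 0.3674 I₀.
I₃ = I₂ cos²(130° − 50°) = 0.3674 I₀ · cos²(80°) = 0.01108 I₀.
Ratio = 0.01108 / 0.007538 = 1.469.

I_new/I_old ≈ 1.47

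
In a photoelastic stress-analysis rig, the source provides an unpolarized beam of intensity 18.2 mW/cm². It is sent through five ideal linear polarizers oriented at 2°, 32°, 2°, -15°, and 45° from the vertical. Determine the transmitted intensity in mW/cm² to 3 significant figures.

I ≈ 1.17 mW/cm²

Unpolarized light through the first polarizer → I₁ = 18.2 mW/cm²/2 = 9.1 mW/cm², polarized at 2°.
I₂ = I₁ · cos²(30°) = 9.1 · 0.75 = 6.825 mW/cm².
I₃ = I₂ · cos²(30°) = 6.825 · 0.75 = 5.119 mW/cm².
I₄ = I₃ · cos²(17°) = 5.119 · 0.9145 = 4.681 mW/cm².
I₅ = I₄ · cos²(60°) = 4.681 · 0.25 = 1.17 mW/cm².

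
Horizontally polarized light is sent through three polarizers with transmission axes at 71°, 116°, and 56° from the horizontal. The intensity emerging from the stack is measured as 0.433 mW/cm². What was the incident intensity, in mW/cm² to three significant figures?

I₁ = I₀ cos²(71° − 0°) = I₀ cos²(71°) = 0.106 I₀.
I₂ = I₁ cos²(116° − 71°) = 0.106 I₀ · cos²(45°) = 0.053 I₀.
I₃ = I₂ cos²(56° − 116°) = 0.053 I₀ · cos²(60°) = 0.01325 I₀.
So 0.433 mW/cm² = 0.01325 I₀, giving I₀ = 0.433/0.01325 = 32.68 mW/cm².

I₀ ≈ 32.7 mW/cm²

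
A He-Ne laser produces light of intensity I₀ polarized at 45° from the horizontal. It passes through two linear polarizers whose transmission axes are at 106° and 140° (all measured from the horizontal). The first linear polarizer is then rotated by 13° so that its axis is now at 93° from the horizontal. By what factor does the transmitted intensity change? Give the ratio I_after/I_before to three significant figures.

I_new/I_old ≈ 1.29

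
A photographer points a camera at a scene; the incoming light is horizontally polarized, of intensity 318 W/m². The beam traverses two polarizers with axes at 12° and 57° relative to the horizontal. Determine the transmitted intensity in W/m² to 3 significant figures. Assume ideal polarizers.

By Malus's law, I₁ = 318 W/m² · cos²(12°) = 304.3 W/m².
I₂ = I₁ · cos²(45°) = 304.3 · 0.5 = 152.1 W/m².

I ≈ 152 W/m²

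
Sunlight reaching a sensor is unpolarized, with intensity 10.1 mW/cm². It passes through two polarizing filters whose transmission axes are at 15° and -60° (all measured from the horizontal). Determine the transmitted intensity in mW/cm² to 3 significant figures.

I ≈ 0.338 mW/cm²

Unpolarized light through the first polarizer → I₁ = 10.1 mW/cm²/2 = 5.05 mW/cm², polarized at 15°.
I₂ = I₁ · cos²(75°) = 5.05 · 0.06699 = 0.3383 mW/cm².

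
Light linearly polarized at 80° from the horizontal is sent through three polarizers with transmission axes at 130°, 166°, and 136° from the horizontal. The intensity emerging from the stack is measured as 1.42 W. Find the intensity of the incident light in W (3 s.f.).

I₀ ≈ 7.00 W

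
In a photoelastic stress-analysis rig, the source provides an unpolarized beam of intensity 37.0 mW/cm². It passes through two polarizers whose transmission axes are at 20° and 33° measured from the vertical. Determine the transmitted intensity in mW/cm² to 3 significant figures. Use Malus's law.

I ≈ 17.6 mW/cm²

Unpolarized light through the first polarizer → I₁ = 37.0 mW/cm²/2 = 18.5 mW/cm², polarized at 20°.
I₂ = I₁ · cos²(13°) = 18.5 · 0.9494 = 17.56 mW/cm².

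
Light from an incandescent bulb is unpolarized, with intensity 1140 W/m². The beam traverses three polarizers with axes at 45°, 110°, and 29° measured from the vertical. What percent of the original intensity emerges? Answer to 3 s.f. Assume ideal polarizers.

Unpolarized light through the first polarizer → I₁ = 1140 W/m²/2 = 570 W/m², polarized at 45°.
I₂ = I₁ · cos²(65°) = 570 · 0.1786 = 101.8 W/m².
I₃ = I₂ · cos²(81°) = 101.8 · 0.02447 = 2.491 W/m².
That is 0.2185% of the incident intensity.

≈ 0.219%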